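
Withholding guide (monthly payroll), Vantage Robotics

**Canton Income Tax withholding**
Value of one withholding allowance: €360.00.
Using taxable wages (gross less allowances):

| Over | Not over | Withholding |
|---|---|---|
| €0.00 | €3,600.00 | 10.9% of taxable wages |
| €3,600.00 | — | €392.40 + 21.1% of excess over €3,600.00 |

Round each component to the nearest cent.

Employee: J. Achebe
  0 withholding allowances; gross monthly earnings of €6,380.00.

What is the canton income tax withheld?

€978.98

Canton Income Tax: taxable = €6,380.00
  €392.40 + 21.1% × (€6,380.00 − €3,600.00) = €392.40 + 21.1% × €2,780.00 = €978.98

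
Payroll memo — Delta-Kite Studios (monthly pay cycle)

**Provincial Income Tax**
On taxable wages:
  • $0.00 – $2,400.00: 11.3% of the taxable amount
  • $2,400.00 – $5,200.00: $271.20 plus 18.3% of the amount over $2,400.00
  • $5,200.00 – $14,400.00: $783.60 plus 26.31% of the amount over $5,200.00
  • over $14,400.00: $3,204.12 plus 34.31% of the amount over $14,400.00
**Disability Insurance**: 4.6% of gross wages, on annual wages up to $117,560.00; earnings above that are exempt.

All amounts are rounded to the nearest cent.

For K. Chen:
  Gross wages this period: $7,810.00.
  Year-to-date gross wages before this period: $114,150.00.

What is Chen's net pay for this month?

$6,182.85

Provincial Income Tax: taxable = $7,810.00
  $783.60 + 26.31% × ($7,810.00 − $5,200.00) = $783.60 + 26.31% × $2,610.00 = $1,470.29
Disability Insurance: cap $117,560.00 − YTD $114,150.00 = $3,410.00 subject; 4.6% × $3,410.00 = $156.86
Total withheld: $1,470.29 + $156.86 = $1,627.15
Net pay: $7,810.00 − $1,627.15 = $6,182.85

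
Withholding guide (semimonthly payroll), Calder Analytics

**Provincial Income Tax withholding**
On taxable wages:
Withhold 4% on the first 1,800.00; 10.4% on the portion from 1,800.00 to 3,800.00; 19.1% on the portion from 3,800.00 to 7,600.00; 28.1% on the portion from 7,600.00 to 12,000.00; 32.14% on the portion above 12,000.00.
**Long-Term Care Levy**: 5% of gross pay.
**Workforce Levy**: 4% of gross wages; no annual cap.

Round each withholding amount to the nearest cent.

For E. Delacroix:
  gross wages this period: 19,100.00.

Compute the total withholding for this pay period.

6,243.14

Provincial Income Tax: taxable = 19,100.00
  2,242.20 + 32.14% × (19,100.00 − 12,000.00) = 2,242.20 + 32.14% × 7,100.00 = 4,524.14
Long-Term Care Levy: 5% × 19,100.00 = 955.00
Workforce Levy: 4% × 19,100.00 = 764.00
Total: 4,524.14 + 955.00 + 764.00 = 6,243.14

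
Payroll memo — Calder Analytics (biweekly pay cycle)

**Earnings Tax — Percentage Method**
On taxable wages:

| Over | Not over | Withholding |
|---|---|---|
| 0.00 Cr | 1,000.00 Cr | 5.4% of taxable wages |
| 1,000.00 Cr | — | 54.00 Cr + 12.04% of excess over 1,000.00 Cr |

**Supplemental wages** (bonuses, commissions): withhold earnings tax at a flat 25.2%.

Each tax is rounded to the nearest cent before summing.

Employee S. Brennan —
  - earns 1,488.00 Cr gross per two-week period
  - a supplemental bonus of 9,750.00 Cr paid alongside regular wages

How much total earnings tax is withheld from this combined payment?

2,569.76 Cr

Earnings Tax: taxable = 1,488.00 Cr
  54.00 Cr + 12.04% × (1,488.00 Cr − 1,000.00 Cr) = 54.00 Cr + 12.04% × 488.00 Cr = 112.76 Cr
Supplemental (25.2% flat on bonus): 25.2% × 9,750.00 Cr = 2,457.00 Cr
Total earnings tax: 112.76 Cr + 2,457.00 Cr = 2,569.76 Cr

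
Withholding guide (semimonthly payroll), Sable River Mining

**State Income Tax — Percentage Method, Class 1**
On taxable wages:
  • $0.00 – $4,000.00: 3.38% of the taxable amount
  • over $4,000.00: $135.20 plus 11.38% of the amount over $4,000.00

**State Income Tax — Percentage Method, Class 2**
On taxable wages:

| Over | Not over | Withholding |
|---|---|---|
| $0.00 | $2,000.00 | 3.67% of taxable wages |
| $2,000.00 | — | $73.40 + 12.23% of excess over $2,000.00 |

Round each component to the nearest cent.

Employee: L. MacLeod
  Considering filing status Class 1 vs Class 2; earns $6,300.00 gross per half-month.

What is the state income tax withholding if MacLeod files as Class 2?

State Income Tax (Class 2): taxable = $6,300.00
  $73.40 + 12.23% × ($6,300.00 − $2,000.00) = $73.40 + 12.23% × $4,300.00 = $599.29

$599.29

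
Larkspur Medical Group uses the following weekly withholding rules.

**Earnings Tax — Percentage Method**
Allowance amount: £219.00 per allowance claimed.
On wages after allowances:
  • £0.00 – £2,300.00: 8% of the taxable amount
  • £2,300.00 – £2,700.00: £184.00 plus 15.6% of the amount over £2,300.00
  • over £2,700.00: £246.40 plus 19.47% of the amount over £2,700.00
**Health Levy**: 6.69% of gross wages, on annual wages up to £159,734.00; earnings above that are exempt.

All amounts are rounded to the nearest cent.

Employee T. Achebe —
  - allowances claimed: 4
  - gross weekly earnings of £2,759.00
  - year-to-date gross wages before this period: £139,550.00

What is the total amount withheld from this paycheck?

Earnings Tax: taxable = £2,759.00 − 4×£219.00 = £1,883.00
  8% × £1,883.00 = £150.64
Health Levy: 6.69% × £2,759.00 = £184.58
Total: £150.64 + £184.58 = £335.22

£335.22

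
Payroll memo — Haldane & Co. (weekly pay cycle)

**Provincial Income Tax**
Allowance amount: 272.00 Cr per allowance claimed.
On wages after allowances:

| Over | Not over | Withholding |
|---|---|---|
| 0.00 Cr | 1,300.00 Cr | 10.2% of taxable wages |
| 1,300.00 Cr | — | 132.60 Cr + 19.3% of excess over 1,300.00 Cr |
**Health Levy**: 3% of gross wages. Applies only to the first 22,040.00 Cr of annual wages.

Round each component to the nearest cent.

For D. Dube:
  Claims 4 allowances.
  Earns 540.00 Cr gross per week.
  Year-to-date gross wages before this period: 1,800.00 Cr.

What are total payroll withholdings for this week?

Provincial Income Tax: taxable = 540.00 Cr − 4×272.00 Cr = -548.00 Cr
  Taxable ≤ 0 → 0.00 Cr
Health Levy: 3% × 540.00 Cr = 16.20 Cr
Total: 0.00 Cr + 16.20 Cr = 16.20 Cr

16.20 Cr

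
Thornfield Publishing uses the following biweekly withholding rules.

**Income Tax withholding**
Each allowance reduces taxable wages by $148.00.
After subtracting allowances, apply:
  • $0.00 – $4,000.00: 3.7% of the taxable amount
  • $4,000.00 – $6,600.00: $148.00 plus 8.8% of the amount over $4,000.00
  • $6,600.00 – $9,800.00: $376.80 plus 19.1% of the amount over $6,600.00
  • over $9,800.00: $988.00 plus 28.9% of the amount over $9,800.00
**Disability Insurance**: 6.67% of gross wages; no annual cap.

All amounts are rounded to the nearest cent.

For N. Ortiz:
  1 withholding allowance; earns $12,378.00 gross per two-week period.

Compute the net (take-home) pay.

$9,862.12

Income Tax: taxable = $12,378.00 − 1×$148.00 = $12,230.00
  $988.00 + 28.9% × ($12,230.00 − $9,800.00) = $988.00 + 28.9% × $2,430.00 = $1,690.27
Disability Insurance: 6.67% × $12,378.00 = $825.61
Total withheld: $1,690.27 + $825.61 = $2,515.88
Net pay: $12,378.00 − $2,515.88 = $9,862.12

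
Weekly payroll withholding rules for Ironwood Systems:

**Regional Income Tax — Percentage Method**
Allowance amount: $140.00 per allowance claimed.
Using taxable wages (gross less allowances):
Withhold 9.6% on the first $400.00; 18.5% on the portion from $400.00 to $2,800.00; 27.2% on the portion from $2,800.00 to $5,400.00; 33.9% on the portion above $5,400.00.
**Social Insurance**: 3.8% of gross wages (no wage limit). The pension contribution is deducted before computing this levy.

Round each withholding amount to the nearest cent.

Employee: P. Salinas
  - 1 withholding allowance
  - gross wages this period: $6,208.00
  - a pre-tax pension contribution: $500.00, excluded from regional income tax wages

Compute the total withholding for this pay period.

$1,463.45

Regional Income Tax: taxable = $6,208.00 − $500.00 − 1×$140.00 = $5,568.00
  $1,189.60 + 33.9% × ($5,568.00 − $5,400.00) = $1,189.60 + 33.9% × $168.00 = $1,246.55
Social Insurance: 3.8% × $5,708.00 = $216.90
Total: $1,246.55 + $216.90 = $1,463.45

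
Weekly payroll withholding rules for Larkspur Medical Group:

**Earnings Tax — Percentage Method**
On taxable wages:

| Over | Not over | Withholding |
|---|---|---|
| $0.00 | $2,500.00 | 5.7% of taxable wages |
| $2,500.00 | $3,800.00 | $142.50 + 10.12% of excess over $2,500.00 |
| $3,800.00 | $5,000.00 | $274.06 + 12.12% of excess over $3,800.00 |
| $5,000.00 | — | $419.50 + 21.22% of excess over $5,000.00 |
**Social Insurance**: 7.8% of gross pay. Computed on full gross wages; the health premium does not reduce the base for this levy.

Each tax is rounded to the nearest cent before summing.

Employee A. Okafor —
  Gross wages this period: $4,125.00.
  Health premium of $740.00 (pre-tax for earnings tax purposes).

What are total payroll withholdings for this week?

Earnings Tax: taxable = $4,125.00 − $740.00 = $3,385.00
  $142.50 + 10.12% × ($3,385.00 − $2,500.00) = $142.50 + 10.12% × $885.00 = $232.06
Social Insurance: 7.8% × $4,125.00 = $321.75
Total: $232.06 + $321.75 = $553.81

$553.81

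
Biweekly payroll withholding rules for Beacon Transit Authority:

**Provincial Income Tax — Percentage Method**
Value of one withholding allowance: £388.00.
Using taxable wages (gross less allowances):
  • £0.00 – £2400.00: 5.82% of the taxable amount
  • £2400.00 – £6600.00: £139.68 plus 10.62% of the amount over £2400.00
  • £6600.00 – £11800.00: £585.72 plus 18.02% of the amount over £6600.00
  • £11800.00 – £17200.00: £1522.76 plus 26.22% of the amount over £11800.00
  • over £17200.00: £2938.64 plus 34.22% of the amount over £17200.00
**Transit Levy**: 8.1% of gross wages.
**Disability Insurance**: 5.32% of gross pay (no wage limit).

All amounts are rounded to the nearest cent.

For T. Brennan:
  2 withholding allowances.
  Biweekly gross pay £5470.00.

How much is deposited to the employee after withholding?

Provincial Income Tax: taxable = £5470.00 − 2×£388.00 = £4694.00
  £139.68 + 10.62% × (£4694.00 − £2400.00) = £139.68 + 10.62% × £2294.00 = £383.30
Transit Levy: 8.1% × £5470.00 = £443.07
Disability Insurance: 5.32% × £5470.00 = £291.00
Total withheld: £383.30 + £443.07 + £291.00 = £1117.37
Net pay: £5470.00 − £1117.37 = £4352.63

£4352.63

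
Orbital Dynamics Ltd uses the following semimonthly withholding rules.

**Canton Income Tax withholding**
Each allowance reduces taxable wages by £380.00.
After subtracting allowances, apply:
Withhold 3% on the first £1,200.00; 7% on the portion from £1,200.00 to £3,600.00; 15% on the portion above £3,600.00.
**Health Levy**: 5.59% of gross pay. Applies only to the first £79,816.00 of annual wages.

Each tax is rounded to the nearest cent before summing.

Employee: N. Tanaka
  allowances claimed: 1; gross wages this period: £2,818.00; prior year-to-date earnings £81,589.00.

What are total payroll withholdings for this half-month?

Canton Income Tax: taxable = £2,818.00 − 1×£380.00 = £2,438.00
  £36.00 + 7% × (£2,438.00 − £1,200.00) = £36.00 + 7% × £1,238.00 = £122.66
Health Levy: YTD £81,589.00 ≥ cap £79,816.00 → £0.00
Total: £122.66 + £0.00 = £122.66

£122.66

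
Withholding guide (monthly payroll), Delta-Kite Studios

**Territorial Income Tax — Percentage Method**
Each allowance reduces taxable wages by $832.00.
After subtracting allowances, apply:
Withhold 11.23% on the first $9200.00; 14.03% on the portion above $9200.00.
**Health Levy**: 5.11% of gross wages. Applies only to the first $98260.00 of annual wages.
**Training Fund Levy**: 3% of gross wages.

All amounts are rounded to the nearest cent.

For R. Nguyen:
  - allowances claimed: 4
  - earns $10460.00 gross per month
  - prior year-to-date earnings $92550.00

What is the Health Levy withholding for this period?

Health Levy: cap $98260.00 − YTD $92550.00 = $5710.00 subject; 5.11% × $5710.00 = $291.78

$291.78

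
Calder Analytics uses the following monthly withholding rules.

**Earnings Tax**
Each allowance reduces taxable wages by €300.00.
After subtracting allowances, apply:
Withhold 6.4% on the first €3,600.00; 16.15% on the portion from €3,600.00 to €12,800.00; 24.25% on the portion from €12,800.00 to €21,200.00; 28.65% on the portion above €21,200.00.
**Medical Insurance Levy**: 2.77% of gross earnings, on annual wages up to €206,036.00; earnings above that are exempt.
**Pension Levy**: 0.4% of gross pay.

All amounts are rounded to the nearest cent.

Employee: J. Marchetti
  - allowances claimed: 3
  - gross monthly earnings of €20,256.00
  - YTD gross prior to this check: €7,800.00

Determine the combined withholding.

Earnings Tax: taxable = €20,256.00 − 3×€300.00 = €19,356.00
  €1,716.20 + 24.25% × (€19,356.00 − €12,800.00) = €1,716.20 + 24.25% × €6,556.00 = €3,306.03
Medical Insurance Levy: 2.77% × €20,256.00 = €561.09
Pension Levy: 0.4% × €20,256.00 = €81.02
Total: €3,306.03 + €561.09 + €81.02 = €3,948.14

€3,948.14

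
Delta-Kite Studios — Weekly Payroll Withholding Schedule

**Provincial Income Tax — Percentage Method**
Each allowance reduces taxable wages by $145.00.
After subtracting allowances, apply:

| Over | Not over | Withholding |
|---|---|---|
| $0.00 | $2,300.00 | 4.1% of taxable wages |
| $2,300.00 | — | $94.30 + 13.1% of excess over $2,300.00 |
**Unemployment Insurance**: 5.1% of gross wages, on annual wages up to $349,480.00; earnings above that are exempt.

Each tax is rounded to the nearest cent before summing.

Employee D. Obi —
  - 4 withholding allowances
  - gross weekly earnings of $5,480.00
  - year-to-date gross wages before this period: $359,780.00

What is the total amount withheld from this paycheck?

$434.90

Provincial Income Tax: taxable = $5,480.00 − 4×$145.00 = $4,900.00
  $94.30 + 13.1% × ($4,900.00 − $2,300.00) = $94.30 + 13.1% × $2,600.00 = $434.90
Unemployment Insurance: YTD $359,780.00 ≥ cap $349,480.00 → $0.00
Total: $434.90 + $0.00 = $434.90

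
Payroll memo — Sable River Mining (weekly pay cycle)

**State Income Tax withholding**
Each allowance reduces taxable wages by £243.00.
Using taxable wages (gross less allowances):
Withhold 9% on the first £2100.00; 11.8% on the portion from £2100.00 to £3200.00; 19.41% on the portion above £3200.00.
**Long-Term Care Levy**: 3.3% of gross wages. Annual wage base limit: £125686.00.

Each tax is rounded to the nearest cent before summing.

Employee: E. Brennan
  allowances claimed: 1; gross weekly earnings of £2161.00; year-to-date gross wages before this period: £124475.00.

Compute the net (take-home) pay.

State Income Tax: taxable = £2161.00 − 1×£243.00 = £1918.00
  9% × £1918.00 = £172.62
Long-Term Care Levy: cap £125686.00 − YTD £124475.00 = £1211.00 subject; 3.3% × £1211.00 = £39.96
Total withheld: £172.62 + £39.96 = £212.58
Net pay: £2161.00 − £212.58 = £1948.42

£1948.42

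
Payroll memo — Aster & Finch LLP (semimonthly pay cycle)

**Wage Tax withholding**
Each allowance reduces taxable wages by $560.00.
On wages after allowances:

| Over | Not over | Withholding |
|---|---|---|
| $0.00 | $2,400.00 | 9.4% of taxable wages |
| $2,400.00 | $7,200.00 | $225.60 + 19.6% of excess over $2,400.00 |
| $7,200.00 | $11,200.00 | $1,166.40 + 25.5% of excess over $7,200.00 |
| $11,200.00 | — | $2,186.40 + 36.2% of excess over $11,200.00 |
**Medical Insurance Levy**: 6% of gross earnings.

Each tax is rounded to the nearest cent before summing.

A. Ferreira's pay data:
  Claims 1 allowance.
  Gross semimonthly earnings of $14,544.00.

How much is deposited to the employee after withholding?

Wage Tax: taxable = $14,544.00 − 1×$560.00 = $13,984.00
  $2,186.40 + 36.2% × ($13,984.00 − $11,200.00) = $2,186.40 + 36.2% × $2,784.00 = $3,194.21
Medical Insurance Levy: 6% × $14,544.00 = $872.64
Total withheld: $3,194.21 + $872.64 = $4,066.85
Net pay: $14,544.00 − $4,066.85 = $10,477.15

$10,477.15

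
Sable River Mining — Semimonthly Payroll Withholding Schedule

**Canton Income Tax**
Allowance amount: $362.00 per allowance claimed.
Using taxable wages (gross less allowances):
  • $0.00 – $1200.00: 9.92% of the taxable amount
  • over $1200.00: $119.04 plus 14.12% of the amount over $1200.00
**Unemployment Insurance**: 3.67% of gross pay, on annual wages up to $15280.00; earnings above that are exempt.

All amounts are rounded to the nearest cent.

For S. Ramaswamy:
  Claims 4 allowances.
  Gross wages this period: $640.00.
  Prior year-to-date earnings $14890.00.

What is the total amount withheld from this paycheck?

Canton Income Tax: taxable = $640.00 − 4×$362.00 = $-808.00
  Taxable ≤ 0 → $0.00
Unemployment Insurance: cap $15280.00 − YTD $14890.00 = $390.00 subject; 3.67% × $390.00 = $14.31
Total: $0.00 + $14.31 = $14.31

$14.31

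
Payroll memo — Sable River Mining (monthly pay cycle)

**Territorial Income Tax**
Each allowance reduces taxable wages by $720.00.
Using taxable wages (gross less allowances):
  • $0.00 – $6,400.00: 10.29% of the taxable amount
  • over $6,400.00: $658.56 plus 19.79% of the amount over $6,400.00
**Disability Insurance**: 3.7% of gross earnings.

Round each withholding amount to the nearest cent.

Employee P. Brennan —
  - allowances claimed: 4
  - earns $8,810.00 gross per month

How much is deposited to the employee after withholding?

$7,873.83

Territorial Income Tax: taxable = $8,810.00 − 4×$720.00 = $5,930.00
  10.29% × $5,930.00 = $610.20
Disability Insurance: 3.7% × $8,810.00 = $325.97
Total withheld: $610.20 + $325.97 = $936.17
Net pay: $8,810.00 − $936.17 = $7,873.83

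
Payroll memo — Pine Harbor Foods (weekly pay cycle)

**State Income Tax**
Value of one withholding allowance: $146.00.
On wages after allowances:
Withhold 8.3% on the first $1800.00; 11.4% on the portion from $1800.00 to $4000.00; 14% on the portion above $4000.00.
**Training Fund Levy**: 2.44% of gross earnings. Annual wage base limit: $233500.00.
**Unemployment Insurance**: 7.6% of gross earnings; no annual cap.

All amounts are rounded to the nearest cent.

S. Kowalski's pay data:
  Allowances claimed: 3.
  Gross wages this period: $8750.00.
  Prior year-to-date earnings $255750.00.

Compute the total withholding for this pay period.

$1668.88

State Income Tax: taxable = $8750.00 − 3×$146.00 = $8312.00
  $400.20 + 14% × ($8312.00 − $4000.00) = $400.20 + 14% × $4312.00 = $1003.88
Training Fund Levy: YTD $255750.00 ≥ cap $233500.00 → $0.00
Unemployment Insurance: 7.6% × $8750.00 = $665.00
Total: $1003.88 + $0.00 + $665.00 = $1668.88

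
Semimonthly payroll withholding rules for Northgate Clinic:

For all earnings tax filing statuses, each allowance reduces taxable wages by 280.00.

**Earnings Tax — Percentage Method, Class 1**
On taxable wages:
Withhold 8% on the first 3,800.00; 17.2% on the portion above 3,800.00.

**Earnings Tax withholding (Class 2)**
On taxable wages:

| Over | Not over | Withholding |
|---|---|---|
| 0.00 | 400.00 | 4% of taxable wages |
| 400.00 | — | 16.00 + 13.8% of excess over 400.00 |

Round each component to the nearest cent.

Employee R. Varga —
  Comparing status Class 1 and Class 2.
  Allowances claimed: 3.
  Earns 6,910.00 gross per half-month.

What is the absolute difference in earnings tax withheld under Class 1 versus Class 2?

Earnings Tax (Class 1): taxable = 6,910.00 − 3×280.00 = 6,070.00
  304.00 + 17.2% × (6,070.00 − 3,800.00) = 304.00 + 17.2% × 2,270.00 = 694.44
Earnings Tax (Class 2): taxable = 6,910.00 − 3×280.00 = 6,070.00
  16.00 + 13.8% × (6,070.00 − 400.00) = 16.00 + 13.8% × 5,670.00 = 798.46
Difference: |694.44 − 798.46| = 104.02 (higher under Class 2)

104.02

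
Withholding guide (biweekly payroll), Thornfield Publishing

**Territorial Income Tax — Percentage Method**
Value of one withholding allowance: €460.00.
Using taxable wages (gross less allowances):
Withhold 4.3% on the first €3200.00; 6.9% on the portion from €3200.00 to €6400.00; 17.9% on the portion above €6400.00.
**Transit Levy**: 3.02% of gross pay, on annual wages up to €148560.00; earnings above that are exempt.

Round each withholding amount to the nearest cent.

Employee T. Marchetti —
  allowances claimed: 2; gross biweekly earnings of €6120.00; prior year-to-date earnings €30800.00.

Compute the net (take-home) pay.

€5659.58

Territorial Income Tax: taxable = €6120.00 − 2×€460.00 = €5200.00
  €137.60 + 6.9% × (€5200.00 − €3200.00) = €137.60 + 6.9% × €2000.00 = €275.60
Transit Levy: 3.02% × €6120.00 = €184.82
Total withheld: €275.60 + €184.82 = €460.42
Net pay: €6120.00 − €460.42 = €5659.58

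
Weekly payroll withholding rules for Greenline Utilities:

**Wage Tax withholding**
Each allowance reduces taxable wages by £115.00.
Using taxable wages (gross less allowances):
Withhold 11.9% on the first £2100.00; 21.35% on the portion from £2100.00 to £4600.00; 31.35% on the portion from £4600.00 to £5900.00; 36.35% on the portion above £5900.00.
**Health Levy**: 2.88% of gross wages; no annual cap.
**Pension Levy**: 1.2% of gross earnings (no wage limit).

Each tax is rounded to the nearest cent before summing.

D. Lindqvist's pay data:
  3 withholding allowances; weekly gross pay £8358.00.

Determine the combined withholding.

Wage Tax: taxable = £8358.00 − 3×£115.00 = £8013.00
  £1191.20 + 36.35% × (£8013.00 − £5900.00) = £1191.20 + 36.35% × £2113.00 = £1959.28
Health Levy: 2.88% × £8358.00 = £240.71
Pension Levy: 1.2% × £8358.00 = £100.30
Total: £1959.28 + £240.71 + £100.30 = £2300.29

£2300.29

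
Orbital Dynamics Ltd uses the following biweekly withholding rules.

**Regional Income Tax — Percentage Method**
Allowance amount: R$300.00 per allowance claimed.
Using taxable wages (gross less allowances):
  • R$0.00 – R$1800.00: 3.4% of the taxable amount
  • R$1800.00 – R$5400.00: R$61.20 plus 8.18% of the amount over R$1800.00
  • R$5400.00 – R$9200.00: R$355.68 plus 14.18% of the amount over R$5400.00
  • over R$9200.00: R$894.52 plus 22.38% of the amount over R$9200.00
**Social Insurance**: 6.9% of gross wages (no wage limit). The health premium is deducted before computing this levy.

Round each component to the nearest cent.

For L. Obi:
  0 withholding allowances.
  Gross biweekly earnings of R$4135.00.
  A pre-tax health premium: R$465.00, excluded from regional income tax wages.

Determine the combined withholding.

R$467.40

Regional Income Tax: taxable = R$4135.00 − R$465.00 = R$3670.00
  R$61.20 + 8.18% × (R$3670.00 − R$1800.00) = R$61.20 + 8.18% × R$1870.00 = R$214.17
Social Insurance: 6.9% × R$3670.00 = R$253.23
Total: R$214.17 + R$253.23 = R$467.40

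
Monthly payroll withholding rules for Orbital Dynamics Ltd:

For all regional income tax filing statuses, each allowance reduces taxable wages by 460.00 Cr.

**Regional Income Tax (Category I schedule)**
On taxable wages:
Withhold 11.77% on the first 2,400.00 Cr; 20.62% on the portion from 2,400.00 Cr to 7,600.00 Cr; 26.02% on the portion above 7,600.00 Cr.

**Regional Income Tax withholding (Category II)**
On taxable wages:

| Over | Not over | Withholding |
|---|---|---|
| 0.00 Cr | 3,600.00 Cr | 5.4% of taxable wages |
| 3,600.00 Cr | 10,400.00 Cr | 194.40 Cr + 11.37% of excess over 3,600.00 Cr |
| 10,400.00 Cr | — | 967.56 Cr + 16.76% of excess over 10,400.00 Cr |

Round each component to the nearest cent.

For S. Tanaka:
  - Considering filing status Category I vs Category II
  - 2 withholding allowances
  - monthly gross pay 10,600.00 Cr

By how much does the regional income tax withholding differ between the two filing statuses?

Regional Income Tax (Category I): taxable = 10,600.00 Cr − 2×460.00 Cr = 9,680.00 Cr
  1,354.72 Cr + 26.02% × (9,680.00 Cr − 7,600.00 Cr) = 1,354.72 Cr + 26.02% × 2,080.00 Cr = 1,895.94 Cr
Regional Income Tax (Category II): taxable = 10,600.00 Cr − 2×460.00 Cr = 9,680.00 Cr
  194.40 Cr + 11.37% × (9,680.00 Cr − 3,600.00 Cr) = 194.40 Cr + 11.37% × 6,080.00 Cr = 885.70 Cr
Difference: |1,895.94 Cr − 885.70 Cr| = 1,010.24 Cr (higher under Category I)

1,010.24 Cr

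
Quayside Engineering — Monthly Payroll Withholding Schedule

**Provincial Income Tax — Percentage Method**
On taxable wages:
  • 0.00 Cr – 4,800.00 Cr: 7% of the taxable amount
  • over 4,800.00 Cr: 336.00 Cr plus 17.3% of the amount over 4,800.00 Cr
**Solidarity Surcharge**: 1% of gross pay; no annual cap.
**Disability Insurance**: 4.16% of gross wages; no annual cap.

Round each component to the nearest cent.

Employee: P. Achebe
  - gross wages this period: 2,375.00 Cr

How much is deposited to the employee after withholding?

2,086.20 Cr

Provincial Income Tax: taxable = 2,375.00 Cr
  7% × 2,375.00 Cr = 166.25 Cr
Solidarity Surcharge: 1% × 2,375.00 Cr = 23.75 Cr
Disability Insurance: 4.16% × 2,375.00 Cr = 98.80 Cr
Total withheld: 166.25 Cr + 23.75 Cr + 98.80 Cr = 288.80 Cr
Net pay: 2,375.00 Cr − 288.80 Cr = 2,086.20 Cr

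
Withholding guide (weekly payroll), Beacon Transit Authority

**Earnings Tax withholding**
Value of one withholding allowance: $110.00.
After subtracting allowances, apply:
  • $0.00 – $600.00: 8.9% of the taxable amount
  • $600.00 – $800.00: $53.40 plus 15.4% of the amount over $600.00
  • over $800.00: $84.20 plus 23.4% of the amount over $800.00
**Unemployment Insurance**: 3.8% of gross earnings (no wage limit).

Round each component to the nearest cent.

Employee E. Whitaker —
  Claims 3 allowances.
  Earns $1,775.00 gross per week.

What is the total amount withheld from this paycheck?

$302.58

Earnings Tax: taxable = $1,775.00 − 3×$110.00 = $1,445.00
  $84.20 + 23.4% × ($1,445.00 − $800.00) = $84.20 + 23.4% × $645.00 = $235.13
Unemployment Insurance: 3.8% × $1,775.00 = $67.45
Total: $235.13 + $67.45 = $302.58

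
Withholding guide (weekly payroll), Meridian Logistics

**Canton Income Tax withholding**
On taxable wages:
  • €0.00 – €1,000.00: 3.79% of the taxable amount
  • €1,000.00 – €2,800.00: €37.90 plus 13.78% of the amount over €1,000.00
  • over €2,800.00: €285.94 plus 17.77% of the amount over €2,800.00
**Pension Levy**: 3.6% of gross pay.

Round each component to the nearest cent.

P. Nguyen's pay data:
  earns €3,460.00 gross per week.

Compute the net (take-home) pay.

€2,932.22

Canton Income Tax: taxable = €3,460.00
  €285.94 + 17.77% × (€3,460.00 − €2,800.00) = €285.94 + 17.77% × €660.00 = €403.22
Pension Levy: 3.6% × €3,460.00 = €124.56
Total withheld: €403.22 + €124.56 = €527.78
Net pay: €3,460.00 − €527.78 = €2,932.22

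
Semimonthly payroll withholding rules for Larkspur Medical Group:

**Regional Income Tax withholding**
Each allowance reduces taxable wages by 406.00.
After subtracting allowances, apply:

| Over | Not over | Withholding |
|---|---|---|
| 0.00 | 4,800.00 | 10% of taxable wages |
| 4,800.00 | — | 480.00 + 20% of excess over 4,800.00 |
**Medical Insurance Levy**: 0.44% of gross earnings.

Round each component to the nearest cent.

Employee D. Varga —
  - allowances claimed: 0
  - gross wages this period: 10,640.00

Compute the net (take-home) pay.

8,945.18

Regional Income Tax: taxable = 10,640.00
  480.00 + 20% × (10,640.00 − 4,800.00) = 480.00 + 20% × 5,840.00 = 1,648.00
Medical Insurance Levy: 0.44% × 10,640.00 = 46.82
Total withheld: 1,648.00 + 46.82 = 1,694.82
Net pay: 10,640.00 − 1,694.82 = 8,945.18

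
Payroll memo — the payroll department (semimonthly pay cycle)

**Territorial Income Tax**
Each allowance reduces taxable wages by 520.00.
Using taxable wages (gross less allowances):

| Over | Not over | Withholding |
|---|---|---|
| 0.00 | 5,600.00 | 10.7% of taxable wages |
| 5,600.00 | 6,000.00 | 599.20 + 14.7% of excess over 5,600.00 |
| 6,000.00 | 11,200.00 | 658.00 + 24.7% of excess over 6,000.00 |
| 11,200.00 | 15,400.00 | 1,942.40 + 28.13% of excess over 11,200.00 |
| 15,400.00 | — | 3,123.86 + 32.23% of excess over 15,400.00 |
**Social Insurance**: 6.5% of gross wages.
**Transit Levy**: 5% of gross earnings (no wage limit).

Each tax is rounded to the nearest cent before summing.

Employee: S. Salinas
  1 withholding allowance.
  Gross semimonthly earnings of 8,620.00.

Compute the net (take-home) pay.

6,452.00

Territorial Income Tax: taxable = 8,620.00 − 1×520.00 = 8,100.00
  658.00 + 24.7% × (8,100.00 − 6,000.00) = 658.00 + 24.7% × 2,100.00 = 1,176.70
Social Insurance: 6.5% × 8,620.00 = 560.30
Transit Levy: 5% × 8,620.00 = 431.00
Total withheld: 1,176.70 + 560.30 + 431.00 = 2,168.00
Net pay: 8,620.00 − 2,168.00 = 6,452.00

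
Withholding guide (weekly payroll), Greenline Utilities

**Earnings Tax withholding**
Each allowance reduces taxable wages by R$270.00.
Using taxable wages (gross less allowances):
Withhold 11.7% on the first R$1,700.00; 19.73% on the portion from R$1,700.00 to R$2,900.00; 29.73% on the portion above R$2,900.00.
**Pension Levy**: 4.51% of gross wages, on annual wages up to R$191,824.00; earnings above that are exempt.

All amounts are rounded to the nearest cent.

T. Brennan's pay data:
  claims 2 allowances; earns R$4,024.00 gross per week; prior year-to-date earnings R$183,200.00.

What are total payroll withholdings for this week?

R$790.76

Earnings Tax: taxable = R$4,024.00 − 2×R$270.00 = R$3,484.00
  R$435.66 + 29.73% × (R$3,484.00 − R$2,900.00) = R$435.66 + 29.73% × R$584.00 = R$609.28
Pension Levy: 4.51% × R$4,024.00 = R$181.48
Total: R$609.28 + R$181.48 = R$790.76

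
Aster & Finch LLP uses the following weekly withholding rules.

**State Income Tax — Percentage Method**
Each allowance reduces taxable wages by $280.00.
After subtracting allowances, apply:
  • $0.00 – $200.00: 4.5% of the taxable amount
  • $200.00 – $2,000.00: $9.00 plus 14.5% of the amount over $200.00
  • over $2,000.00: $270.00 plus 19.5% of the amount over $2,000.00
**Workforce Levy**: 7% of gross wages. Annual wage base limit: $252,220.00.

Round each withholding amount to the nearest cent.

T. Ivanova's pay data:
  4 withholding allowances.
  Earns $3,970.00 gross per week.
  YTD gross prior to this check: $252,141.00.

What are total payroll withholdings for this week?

State Income Tax: taxable = $3,970.00 − 4×$280.00 = $2,850.00
  $270.00 + 19.5% × ($2,850.00 − $2,000.00) = $270.00 + 19.5% × $850.00 = $435.75
Workforce Levy: cap $252,220.00 − YTD $252,141.00 = $79.00 subject; 7% × $79.00 = $5.53
Total: $435.75 + $5.53 = $441.28

$441.28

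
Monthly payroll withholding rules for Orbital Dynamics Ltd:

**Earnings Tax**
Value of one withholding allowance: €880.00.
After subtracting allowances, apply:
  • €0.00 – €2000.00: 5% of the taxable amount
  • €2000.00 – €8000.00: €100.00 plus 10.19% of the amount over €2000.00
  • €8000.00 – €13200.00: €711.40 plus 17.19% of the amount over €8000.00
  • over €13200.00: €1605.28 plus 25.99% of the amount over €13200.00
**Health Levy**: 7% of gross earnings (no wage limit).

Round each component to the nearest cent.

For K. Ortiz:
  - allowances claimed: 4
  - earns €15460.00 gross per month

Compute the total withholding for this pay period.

€2470.89

Earnings Tax: taxable = €15460.00 − 4×€880.00 = €11940.00
  €711.40 + 17.19% × (€11940.00 − €8000.00) = €711.40 + 17.19% × €3940.00 = €1388.69
Health Levy: 7% × €15460.00 = €1082.20
Total: €1388.69 + €1082.20 = €2470.89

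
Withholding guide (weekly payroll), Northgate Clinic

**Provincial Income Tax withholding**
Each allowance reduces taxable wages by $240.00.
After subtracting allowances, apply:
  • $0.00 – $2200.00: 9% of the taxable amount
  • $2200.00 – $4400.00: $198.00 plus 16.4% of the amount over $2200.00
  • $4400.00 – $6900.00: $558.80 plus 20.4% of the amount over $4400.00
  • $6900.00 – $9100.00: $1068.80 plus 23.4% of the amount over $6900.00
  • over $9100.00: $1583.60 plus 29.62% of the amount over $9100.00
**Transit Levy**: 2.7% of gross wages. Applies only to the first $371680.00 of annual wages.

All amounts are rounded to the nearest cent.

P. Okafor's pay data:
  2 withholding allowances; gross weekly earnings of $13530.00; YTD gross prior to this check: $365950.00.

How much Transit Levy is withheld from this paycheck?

$154.71

Transit Levy: cap $371680.00 − YTD $365950.00 = $5730.00 subject; 2.7% × $5730.00 = $154.71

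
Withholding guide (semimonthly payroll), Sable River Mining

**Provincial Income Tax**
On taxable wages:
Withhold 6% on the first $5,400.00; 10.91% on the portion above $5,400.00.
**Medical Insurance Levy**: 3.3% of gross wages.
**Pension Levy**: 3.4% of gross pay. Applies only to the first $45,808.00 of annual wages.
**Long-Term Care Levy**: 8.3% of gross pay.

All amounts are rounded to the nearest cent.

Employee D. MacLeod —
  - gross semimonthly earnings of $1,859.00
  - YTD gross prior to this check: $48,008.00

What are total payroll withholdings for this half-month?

Provincial Income Tax: taxable = $1,859.00
  6% × $1,859.00 = $111.54
Medical Insurance Levy: 3.3% × $1,859.00 = $61.35
Pension Levy: YTD $48,008.00 ≥ cap $45,808.00 → $0.00
Long-Term Care Levy: 8.3% × $1,859.00 = $154.30
Total: $111.54 + $61.35 + $0.00 + $154.30 = $327.19

$327.19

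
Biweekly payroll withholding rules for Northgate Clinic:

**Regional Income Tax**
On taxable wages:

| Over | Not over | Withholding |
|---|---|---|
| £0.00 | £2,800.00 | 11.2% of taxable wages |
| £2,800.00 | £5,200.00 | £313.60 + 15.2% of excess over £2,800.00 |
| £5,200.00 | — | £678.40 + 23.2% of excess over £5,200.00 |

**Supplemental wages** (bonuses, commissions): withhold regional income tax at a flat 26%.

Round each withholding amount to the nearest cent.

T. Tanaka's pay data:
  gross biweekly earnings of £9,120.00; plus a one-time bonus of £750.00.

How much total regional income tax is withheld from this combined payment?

Regional Income Tax: taxable = £9,120.00
  £678.40 + 23.2% × (£9,120.00 − £5,200.00) = £678.40 + 23.2% × £3,920.00 = £1,587.84
Supplemental (26% flat on bonus): 26% × £750.00 = £195.00
Total regional income tax: £1,587.84 + £195.00 = £1,782.84

£1,782.84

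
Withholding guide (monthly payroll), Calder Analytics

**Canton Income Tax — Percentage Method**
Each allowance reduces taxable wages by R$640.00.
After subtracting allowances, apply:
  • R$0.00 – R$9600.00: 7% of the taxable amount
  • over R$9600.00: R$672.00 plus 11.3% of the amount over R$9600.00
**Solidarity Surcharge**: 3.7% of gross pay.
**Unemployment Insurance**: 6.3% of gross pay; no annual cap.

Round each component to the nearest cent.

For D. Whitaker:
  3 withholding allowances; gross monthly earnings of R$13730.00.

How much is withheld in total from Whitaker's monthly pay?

R$2294.73

Canton Income Tax: taxable = R$13730.00 − 3×R$640.00 = R$11810.00
  R$672.00 + 11.3% × (R$11810.00 − R$9600.00) = R$672.00 + 11.3% × R$2210.00 = R$921.73
Solidarity Surcharge: 3.7% × R$13730.00 = R$508.01
Unemployment Insurance: 6.3% × R$13730.00 = R$864.99
Total: R$921.73 + R$508.01 + R$864.99 = R$2294.73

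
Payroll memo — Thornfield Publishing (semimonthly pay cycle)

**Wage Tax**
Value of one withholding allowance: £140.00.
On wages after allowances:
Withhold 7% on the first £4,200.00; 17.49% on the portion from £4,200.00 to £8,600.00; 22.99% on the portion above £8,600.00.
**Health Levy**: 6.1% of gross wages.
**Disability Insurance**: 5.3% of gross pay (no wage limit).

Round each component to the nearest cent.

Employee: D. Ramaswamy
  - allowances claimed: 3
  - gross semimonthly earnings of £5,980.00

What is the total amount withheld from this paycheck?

£1,213.58

Wage Tax: taxable = £5,980.00 − 3×£140.00 = £5,560.00
  £294.00 + 17.49% × (£5,560.00 − £4,200.00) = £294.00 + 17.49% × £1,360.00 = £531.86
Health Levy: 6.1% × £5,980.00 = £364.78
Disability Insurance: 5.3% × £5,980.00 = £316.94
Total: £531.86 + £364.78 + £316.94 = £1,213.58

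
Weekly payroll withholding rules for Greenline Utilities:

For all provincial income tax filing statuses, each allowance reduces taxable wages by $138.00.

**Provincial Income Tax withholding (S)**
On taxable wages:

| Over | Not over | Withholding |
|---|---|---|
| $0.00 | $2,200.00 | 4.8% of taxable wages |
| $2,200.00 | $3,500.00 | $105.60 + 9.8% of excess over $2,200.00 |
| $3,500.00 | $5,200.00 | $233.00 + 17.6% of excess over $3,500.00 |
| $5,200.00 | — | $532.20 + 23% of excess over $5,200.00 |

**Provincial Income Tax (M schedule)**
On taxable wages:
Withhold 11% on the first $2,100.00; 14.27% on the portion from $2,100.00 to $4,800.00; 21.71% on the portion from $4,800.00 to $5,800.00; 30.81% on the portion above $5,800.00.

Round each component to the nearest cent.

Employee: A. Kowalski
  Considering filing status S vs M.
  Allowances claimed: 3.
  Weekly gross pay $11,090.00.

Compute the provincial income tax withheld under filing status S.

$1,791.68

Provincial Income Tax (S): taxable = $11,090.00 − 3×$138.00 = $10,676.00
  $532.20 + 23% × ($10,676.00 − $5,200.00) = $532.20 + 23% × $5,476.00 = $1,791.68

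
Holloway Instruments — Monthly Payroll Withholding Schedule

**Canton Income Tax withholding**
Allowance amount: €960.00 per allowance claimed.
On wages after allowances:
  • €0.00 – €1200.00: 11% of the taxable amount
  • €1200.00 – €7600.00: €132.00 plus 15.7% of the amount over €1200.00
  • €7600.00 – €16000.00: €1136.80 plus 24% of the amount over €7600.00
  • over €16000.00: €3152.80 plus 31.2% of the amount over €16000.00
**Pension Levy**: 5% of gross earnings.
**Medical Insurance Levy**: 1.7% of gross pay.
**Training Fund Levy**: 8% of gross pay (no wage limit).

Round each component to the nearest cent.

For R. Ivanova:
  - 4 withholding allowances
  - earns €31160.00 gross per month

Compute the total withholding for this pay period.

Canton Income Tax: taxable = €31160.00 − 4×€960.00 = €27320.00
  €3152.80 + 31.2% × (€27320.00 − €16000.00) = €3152.80 + 31.2% × €11320.00 = €6684.64
Pension Levy: 5% × €31160.00 = €1558.00
Medical Insurance Levy: 1.7% × €31160.00 = €529.72
Training Fund Levy: 8% × €31160.00 = €2492.80
Total: €6684.64 + €1558.00 + €529.72 + €2492.80 = €11265.16

€11265.16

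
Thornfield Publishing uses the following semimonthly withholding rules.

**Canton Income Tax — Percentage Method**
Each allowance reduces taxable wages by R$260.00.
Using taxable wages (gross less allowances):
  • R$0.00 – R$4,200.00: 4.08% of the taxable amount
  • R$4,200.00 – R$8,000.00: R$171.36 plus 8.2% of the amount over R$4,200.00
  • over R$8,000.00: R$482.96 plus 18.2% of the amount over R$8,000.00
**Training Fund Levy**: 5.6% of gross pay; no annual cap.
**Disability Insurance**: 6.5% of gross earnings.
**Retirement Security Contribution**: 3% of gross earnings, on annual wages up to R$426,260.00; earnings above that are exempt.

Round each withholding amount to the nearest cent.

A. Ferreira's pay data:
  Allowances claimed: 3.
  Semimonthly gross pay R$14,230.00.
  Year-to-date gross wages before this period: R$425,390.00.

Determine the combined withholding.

R$3,222.79

Canton Income Tax: taxable = R$14,230.00 − 3×R$260.00 = R$13,450.00
  R$482.96 + 18.2% × (R$13,450.00 − R$8,000.00) = R$482.96 + 18.2% × R$5,450.00 = R$1,474.86
Training Fund Levy: 5.6% × R$14,230.00 = R$796.88
Disability Insurance: 6.5% × R$14,230.00 = R$924.95
Retirement Security Contribution: cap R$426,260.00 − YTD R$425,390.00 = R$870.00 subject; 3% × R$870.00 = R$26.10
Total: R$1,474.86 + R$796.88 + R$924.95 + R$26.10 = R$3,222.79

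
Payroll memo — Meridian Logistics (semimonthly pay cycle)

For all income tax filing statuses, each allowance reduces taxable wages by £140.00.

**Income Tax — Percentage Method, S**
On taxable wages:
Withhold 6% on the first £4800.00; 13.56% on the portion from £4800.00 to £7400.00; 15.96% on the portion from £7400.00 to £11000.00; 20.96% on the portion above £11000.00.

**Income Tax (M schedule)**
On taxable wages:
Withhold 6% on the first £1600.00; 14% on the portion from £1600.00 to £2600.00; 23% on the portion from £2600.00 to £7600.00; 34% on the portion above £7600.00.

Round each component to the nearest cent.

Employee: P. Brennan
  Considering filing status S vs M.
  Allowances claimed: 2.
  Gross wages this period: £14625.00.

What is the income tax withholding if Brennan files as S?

£1916.23

Income Tax (S): taxable = £14625.00 − 2×£140.00 = £14345.00
  £1215.12 + 20.96% × (£14345.00 − £11000.00) = £1215.12 + 20.96% × £3345.00 = £1916.23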